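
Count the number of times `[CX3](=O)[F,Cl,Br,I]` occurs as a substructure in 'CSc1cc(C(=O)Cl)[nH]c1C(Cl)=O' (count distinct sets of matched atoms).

2

[CX3](=O)[F,Cl,Br,I] is the SMARTS for an acyl halide: a carbonyl carbon bonded to a halogen.
The molecule carries 2 separate instances of an acyl chloride (-C(=O)Cl) meeting every constraint; each maps to a distinct set of atoms, giving 2 matches.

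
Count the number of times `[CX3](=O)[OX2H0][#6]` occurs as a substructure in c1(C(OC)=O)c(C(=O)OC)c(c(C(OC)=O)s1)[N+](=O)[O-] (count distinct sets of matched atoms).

[CX3](=O)[OX2H0][#6] is the SMARTS for an ester: a carbonyl carbon bonded to an oxygen that is itself bonded to carbon (no H on that O).
The molecule carries 3 separate instances of a methyl-ester group (-C(=O)OCH3) meeting every constraint; each maps to a distinct set of atoms, giving 3 matches.

3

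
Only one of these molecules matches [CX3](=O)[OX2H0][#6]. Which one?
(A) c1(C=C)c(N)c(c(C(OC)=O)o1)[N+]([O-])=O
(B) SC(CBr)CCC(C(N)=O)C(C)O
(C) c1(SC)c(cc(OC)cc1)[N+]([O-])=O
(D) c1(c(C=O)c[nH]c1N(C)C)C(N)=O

[CX3](=O)[OX2H0][#6] describes a carbonyl carbon bonded to an oxygen that is itself bonded to carbon (no H on that O) (an ester).
(A) contains a methyl-ester group (-C(=O)OCH3), which satisfies every atom and bond constraint.
(B) has a primary amide (-C(=O)NH2) but the carbonyl is bonded to N, not to an O-C linkage.
(C) has a methoxy ether (-OCH3) but the ether oxygen is not adjacent to a C=O carbon.
(D) has a primary amide (-C(=O)NH2) but the carbonyl is bonded to N, not to an O-C linkage.
So the answer is (A).

A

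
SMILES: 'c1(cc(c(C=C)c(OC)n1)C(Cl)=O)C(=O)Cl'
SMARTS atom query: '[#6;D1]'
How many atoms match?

2

The query [#6;D1] means: carbon bonded to exactly one heavy atom.
Check the 16 heavy atoms by environment: 1× n (aromatic, D2) → no; 4× c (aromatic, D3) → no; 1× c (aromatic, D2) → no; 1× O (D2) → no; 2× C (D1) → match; 1× C (D2) → no; 2× C (D3) → no; 2× O (D1) → no; 2× Cl (D1) → no.
That gives 2 matching atoms.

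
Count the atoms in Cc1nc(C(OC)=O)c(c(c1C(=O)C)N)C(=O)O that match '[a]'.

6

The query [a] means: a matches any aromatic atom.
Check the 18 heavy atoms by environment: 1× n (aromatic) → match; 5× c (aromatic) → match; 6× C → no; 5× O → no; 1× N → no.
Summing the matching environments: 1 + 5 = 6 matching atoms.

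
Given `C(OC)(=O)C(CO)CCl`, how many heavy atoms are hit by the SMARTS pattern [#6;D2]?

Check the 9 heavy atoms by environment: 2× C (D2) → match; 2× C (D3) → no; 2× O (D1) → no; 1× Cl (D1) → no; 1× O (D2) → no; 1× C (D1) → no.
That gives 2 matching atoms.

2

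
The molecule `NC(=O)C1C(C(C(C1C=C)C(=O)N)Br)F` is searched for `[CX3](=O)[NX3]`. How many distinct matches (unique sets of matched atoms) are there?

2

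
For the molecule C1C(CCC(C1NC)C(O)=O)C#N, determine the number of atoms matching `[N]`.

2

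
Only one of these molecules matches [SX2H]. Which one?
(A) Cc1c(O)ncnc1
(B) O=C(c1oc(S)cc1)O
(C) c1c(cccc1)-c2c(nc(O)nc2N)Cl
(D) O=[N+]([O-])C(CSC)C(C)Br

[SX2H] describes an aliphatic sulfur with two connections, one being H (a thiol).
(A) has a hydroxyl group (-OH) but it is an -OH, not an -SH.
(B) contains a thiol (-SH), which satisfies every atom and bond constraint.
(C) has a hydroxyl group (-OH) but it is an -OH, not an -SH.
(D) has a methylthio ether (-SCH3) but the sulfur has H0 (bonded to two carbons), not H1.
So the answer is (B).

B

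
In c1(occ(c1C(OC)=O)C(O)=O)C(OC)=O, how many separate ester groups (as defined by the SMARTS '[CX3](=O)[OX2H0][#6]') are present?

[CX3](=O)[OX2H0][#6] is the SMARTS for an ester: a carbonyl carbon bonded to an oxygen that is itself bonded to carbon (no H on that O).
The molecule carries 2 separate instances of a methyl-ester group (-C(=O)OCH3) meeting every constraint; each maps to a distinct set of atoms, giving 2 matches.

2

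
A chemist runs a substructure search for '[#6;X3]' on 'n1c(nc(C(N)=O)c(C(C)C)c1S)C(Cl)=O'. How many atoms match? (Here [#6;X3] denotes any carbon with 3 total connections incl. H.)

The query [#6;X3] means: any carbon (aromatic or not) with three total connections.
Check the 16 heavy atoms by environment: 2× n (aromatic, X2) → no; 4× c (aromatic, X3) → match; 2× C (X3) → match; 2× O (X1) → no; 1× N (X3) → no; 1× Cl (X1) → no; 3× C (X4) → no; 1× S (X2) → no.
Summing the matching environments: 4 + 2 = 6 matching atoms.

6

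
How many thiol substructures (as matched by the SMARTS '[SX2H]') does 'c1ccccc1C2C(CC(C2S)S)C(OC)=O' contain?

2

[SX2H] is the SMARTS for a thiol: an aliphatic sulfur with two connections, one being H.
The molecule carries 2 separate instances of a thiol (-SH) meeting every constraint; each maps to a distinct set of atoms, giving 2 matches.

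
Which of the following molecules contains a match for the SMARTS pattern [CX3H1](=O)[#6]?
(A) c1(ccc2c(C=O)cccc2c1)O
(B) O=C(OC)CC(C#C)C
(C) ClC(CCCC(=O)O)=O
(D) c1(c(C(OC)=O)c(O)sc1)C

A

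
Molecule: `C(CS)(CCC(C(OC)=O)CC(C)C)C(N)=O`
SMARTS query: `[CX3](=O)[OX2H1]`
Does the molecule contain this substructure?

No

The pattern [CX3](=O)[OX2H1] describes an sp2 carbon double-bonded to O and single-bonded to an -OH oxygen — a carboxylic acid.
The closest candidate here is a methyl-ester group (-C(=O)OCH3), but the singly-bonded O has no H (OX2H0, not OX2H1). No other fragment satisfies the full query, so there is no match.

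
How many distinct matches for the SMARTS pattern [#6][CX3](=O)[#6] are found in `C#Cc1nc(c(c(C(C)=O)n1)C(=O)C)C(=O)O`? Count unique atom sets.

2

[#6][CX3](=O)[#6] is the SMARTS for a ketone: a carbonyl carbon (no H) flanked by two carbons.
The molecule carries 2 separate instances of an acetyl/ketone group (-C(=O)CH3) meeting every constraint; each maps to a distinct set of atoms, giving 2 matches.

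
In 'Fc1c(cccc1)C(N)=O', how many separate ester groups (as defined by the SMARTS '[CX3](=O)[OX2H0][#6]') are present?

0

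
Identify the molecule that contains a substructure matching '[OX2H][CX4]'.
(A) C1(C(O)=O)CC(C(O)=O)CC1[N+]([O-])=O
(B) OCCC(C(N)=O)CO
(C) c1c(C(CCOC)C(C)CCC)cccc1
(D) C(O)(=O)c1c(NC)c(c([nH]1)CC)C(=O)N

B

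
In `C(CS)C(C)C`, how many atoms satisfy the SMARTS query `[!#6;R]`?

0

Check the 6 heavy atoms by environment: 5× C (acyclic) → no; 1× S (acyclic) → no.
No environment satisfies the query, so 0 matching atoms.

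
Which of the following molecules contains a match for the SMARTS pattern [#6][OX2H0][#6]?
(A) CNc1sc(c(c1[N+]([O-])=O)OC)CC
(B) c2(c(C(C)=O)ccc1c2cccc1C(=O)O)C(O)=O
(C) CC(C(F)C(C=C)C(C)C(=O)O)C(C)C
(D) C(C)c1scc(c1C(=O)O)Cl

A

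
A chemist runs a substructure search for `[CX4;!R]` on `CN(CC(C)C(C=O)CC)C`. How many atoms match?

8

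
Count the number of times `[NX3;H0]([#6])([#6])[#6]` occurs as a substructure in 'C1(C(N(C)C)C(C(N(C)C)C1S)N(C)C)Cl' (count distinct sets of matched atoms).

[NX3;H0]([#6])([#6])[#6] is the SMARTS for a tertiary amine: a trivalent nitrogen with no H, bonded to three carbons.
The molecule carries 3 separate instances of a dimethylamino group (-N(CH3)2) meeting every constraint; each maps to a distinct set of atoms, giving 3 matches.

3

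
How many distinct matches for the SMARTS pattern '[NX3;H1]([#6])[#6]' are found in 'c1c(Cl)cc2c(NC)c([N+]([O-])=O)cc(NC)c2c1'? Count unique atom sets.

2

[NX3;H1]([#6])[#6] is the SMARTS for a secondary amine: a trivalent nitrogen with one H, bonded to two carbons.
The molecule carries 2 separate instances of an N-methylamino group (-NHCH3) meeting every constraint; each maps to a distinct set of atoms, giving 2 matches.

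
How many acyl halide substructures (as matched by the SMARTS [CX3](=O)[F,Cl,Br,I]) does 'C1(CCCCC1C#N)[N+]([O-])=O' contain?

[CX3](=O)[F,Cl,Br,I] is the SMARTS for an acyl halide: a carbonyl carbon bonded to a halogen.
No fragment in the molecule satisfies every constraint, giving 0 matches.

0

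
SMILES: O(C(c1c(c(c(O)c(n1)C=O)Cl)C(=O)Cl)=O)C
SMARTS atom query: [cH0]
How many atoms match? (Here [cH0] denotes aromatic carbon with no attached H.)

Check the 17 heavy atoms by environment: 1× n (aromatic, H0) → no; 5× c (aromatic, H0) → match; 2× C (H0) → no; 4× O (H0) → no; 2× Cl (H0) → no; 1× O (H1) → no; 1× C (H3) → no; 1× C (H1) → no.
That gives 5 matching atoms.

5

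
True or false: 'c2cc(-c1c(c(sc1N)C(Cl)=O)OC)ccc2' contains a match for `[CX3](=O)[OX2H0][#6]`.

False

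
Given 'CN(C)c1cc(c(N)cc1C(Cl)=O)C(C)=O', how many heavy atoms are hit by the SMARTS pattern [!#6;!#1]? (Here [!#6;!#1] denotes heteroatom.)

5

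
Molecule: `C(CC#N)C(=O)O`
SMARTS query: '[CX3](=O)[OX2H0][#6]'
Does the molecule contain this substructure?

The pattern [CX3](=O)[OX2H0][#6] describes a carbonyl carbon bonded to an oxygen that is itself bonded to carbon (no H on that O) — an ester.
The closest candidate here is a carboxylic acid group (-C(=O)OH), but the singly-bonded O carries H (OX2H1, not H0). No other fragment satisfies the full query, so there is no match.

No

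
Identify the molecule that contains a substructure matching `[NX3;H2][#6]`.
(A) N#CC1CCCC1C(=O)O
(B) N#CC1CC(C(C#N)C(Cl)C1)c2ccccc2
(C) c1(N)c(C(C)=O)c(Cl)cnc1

[NX3;H2][#6] describes a trivalent nitrogen with two H attached to carbon (a primary amine).
(A) has a nitrile (-C#N) but the nitrogen is NX1 (triple-bonded), not NX3 with two H.
(B) has a nitrile (-C#N) but the nitrogen is NX1 (triple-bonded), not NX3 with two H.
(C) contains a primary amino group (-NH2), which satisfies every atom and bond constraint.
So the answer is (C).

C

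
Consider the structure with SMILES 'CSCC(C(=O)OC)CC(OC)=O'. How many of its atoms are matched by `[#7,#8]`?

Check the 13 heavy atoms by environment: 8× C → no; 4× O → match; 1× S → no.
That gives 4 matching atoms.

4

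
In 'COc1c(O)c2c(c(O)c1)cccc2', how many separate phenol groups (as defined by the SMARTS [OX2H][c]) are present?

[OX2H][c] is the SMARTS for a phenol: a hydroxyl oxygen attached to an aromatic carbon.
The molecule carries 2 separate instances of a hydroxyl group (-OH) meeting every constraint; each maps to a distinct set of atoms, giving 2 matches.

2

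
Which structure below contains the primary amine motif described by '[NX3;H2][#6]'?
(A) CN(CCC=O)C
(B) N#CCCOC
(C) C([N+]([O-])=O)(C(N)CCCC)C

C

[NX3;H2][#6] describes a trivalent nitrogen with two H attached to carbon (a primary amine).
(A) has a dimethylamino group (-N(CH3)2) but the nitrogen has H0, not H2.
(B) has a nitrile (-C#N) but the nitrogen is NX1 (triple-bonded), not NX3 with two H.
(C) contains a primary amino group (-NH2), which satisfies every atom and bond constraint.
So the answer is (C).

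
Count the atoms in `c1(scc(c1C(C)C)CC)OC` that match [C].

6

The query [C] means: uppercase C matches aliphatic (non-aromatic) carbon only.
Check the 12 heavy atoms by environment: 1× s (aromatic) → no; 4× c (aromatic) → no; 6× C → match; 1× O → no.
That gives 6 matching atoms.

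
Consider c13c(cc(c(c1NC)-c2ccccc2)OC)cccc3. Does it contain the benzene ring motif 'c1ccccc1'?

Yes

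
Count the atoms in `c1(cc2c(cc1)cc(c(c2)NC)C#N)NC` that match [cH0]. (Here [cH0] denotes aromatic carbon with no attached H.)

The query [cH0] means: aromatic carbon with no attached hydrogen (substituted or ring-fusion).
Check the 16 heavy atoms by environment: 5× c (aromatic, H0) → match; 5× c (aromatic, H1) → no; 1× C (H0) → no; 1× N (H0) → no; 2× N (H1) → no; 2× C (H3) → no.
That gives 5 matching atoms.

5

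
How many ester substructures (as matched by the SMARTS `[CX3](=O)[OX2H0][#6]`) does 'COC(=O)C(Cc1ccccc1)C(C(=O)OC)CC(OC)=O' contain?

[CX3](=O)[OX2H0][#6] is the SMARTS for an ester: a carbonyl carbon bonded to an oxygen that is itself bonded to carbon (no H on that O).
The molecule carries 3 separate instances of a methyl-ester group (-C(=O)OCH3) meeting every constraint; each maps to a distinct set of atoms, giving 3 matches.

3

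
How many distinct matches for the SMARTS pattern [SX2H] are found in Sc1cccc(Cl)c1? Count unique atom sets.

[SX2H] is the SMARTS for a thiol: an aliphatic sulfur with two connections, one being H.
Exactly one fragment in the molecule meets all constraints, giving 1 match.

1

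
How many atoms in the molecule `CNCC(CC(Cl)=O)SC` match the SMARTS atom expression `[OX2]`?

0

The query [OX2] means: aliphatic oxygen with two total connections — ether, hydroxyl, or ester single-bond O.
Check the 10 heavy atoms by environment: 5× C (X4) → no; 1× C (X3) → no; 1× O (X1) → no; 1× Cl (X1) → no; 1× N (X3) → no; 1× S (X2) → no.
No environment satisfies the query, so 0 matching atoms.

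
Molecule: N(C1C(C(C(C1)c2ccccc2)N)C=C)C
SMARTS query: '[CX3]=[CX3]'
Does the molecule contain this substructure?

Yes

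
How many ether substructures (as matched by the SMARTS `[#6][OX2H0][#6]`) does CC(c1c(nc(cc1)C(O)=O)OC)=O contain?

1

[#6][OX2H0][#6] is the SMARTS for an ether: an aliphatic oxygen bridging two carbons with no H on the oxygen.
Exactly one fragment in the molecule meets all constraints, giving 1 match.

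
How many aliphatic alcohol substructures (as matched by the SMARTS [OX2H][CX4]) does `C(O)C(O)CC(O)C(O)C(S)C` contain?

[OX2H][CX4] is the SMARTS for an aliphatic alcohol: a hydroxyl oxygen bound to an sp3 (X4) carbon.
The molecule carries 4 separate instances of a hydroxyl group (-OH) meeting every constraint; each maps to a distinct set of atoms, giving 4 matches.

4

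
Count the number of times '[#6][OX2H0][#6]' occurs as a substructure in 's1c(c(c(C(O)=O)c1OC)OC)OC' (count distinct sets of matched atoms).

3

[#6][OX2H0][#6] is the SMARTS for an ether: an aliphatic oxygen bridging two carbons with no H on the oxygen.
The molecule carries 3 separate instances of a methoxy ether (-OCH3) meeting every constraint; each maps to a distinct set of atoms, giving 3 matches.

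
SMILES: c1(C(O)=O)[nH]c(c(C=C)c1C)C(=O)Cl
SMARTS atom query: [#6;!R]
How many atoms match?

The query [#6;!R] means: carbon not in any ring.
Check the 14 heavy atoms by environment: 1× n (aromatic, in 5-ring) → no; 4× c (aromatic, in 5-ring) → no; 5× C (acyclic) → match; 3× O (acyclic) → no; 1× Cl (acyclic) → no.
That gives 5 matching atoms.

5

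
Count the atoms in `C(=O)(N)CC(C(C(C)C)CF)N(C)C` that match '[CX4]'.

Check the 14 heavy atoms by environment: 9× C (X4) → match; 1× F (X1) → no; 1× C (X3) → no; 1× O (X1) → no; 2× N (X3) → no.
That gives 9 matching atoms.

9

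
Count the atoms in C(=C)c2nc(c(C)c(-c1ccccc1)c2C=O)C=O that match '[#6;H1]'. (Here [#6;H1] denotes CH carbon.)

The query [#6;H1] means: any carbon bearing exactly one hydrogen.
Check the 19 heavy atoms by environment: 1× n (aromatic, H0) → no; 6× c (aromatic, H0) → no; 1× C (H3) → no; 5× c (aromatic, H1) → match; 3× C (H1) → match; 2× O (H0) → no; 1× C (H2) → no.
Summing the matching environments: 5 + 3 = 8 matching atoms.

8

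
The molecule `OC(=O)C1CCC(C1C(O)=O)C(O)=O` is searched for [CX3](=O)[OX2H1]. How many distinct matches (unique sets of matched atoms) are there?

3

[CX3](=O)[OX2H1] is the SMARTS for a carboxylic acid: an sp2 carbon double-bonded to O and single-bonded to an -OH oxygen.
The molecule carries 3 separate instances of a carboxylic acid group (-C(=O)OH) meeting every constraint; each maps to a distinct set of atoms, giving 3 matches.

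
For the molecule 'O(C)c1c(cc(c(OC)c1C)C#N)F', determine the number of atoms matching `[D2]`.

4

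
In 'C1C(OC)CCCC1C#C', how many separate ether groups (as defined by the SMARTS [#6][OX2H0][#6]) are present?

1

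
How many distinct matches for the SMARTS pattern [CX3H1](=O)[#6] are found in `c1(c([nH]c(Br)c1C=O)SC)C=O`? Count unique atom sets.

2

[CX3H1](=O)[#6] is the SMARTS for an aldehyde: an sp2 carbon with one H, double-bonded to O and single-bonded to carbon.
The molecule carries 2 separate instances of an aldehyde (-CHO) meeting every constraint; each maps to a distinct set of atoms, giving 2 matches.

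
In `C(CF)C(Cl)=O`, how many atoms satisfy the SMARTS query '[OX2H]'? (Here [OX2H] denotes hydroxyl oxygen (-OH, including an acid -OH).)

Check the 6 heavy atoms by environment: 2× C (H2, X4) → no; 1× F (H0, X1) → no; 1× C (H0, X3) → no; 1× O (H0, X1) → no; 1× Cl (H0, X1) → no.
No environment satisfies the query, so 0 matching atoms.

0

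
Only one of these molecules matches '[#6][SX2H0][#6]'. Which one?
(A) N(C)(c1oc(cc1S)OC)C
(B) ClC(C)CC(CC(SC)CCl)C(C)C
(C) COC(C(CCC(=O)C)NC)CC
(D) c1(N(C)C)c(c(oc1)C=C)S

B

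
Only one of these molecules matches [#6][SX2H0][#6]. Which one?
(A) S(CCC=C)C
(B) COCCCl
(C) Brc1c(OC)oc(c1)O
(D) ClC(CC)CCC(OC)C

[#6][SX2H0][#6] describes an aliphatic sulfur bridging two carbons with no H on the sulfur (a thioether).
(A) contains a methylthio ether (-SCH3), which satisfies every atom and bond constraint.
(B) has a methoxy ether (-OCH3) but the bridging atom is O, not S.
(C) has a methoxy ether (-OCH3) but the bridging atom is O, not S.
(D) has a methoxy ether (-OCH3) but the bridging atom is O, not S.
So the answer is (A).

A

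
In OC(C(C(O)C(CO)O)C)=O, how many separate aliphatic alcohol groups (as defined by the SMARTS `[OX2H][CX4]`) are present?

3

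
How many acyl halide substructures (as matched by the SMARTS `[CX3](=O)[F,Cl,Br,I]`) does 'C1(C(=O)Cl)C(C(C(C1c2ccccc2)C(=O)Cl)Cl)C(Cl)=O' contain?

3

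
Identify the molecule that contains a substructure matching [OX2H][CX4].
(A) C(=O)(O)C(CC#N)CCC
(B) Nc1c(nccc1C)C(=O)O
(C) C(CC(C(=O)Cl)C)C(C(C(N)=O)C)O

C

[OX2H][CX4] describes a hydroxyl oxygen bound to an sp3 (X4) carbon (an aliphatic alcohol).
(A) has a carboxylic acid group (-C(=O)OH) but the -OH is on a CX3 carbonyl carbon, not a CX4 carbon.
(B) has a carboxylic acid group (-C(=O)OH) but the -OH is on a CX3 carbonyl carbon, not a CX4 carbon.
(C) contains a hydroxyl group (-OH), which satisfies every atom and bond constraint.
So the answer is (C).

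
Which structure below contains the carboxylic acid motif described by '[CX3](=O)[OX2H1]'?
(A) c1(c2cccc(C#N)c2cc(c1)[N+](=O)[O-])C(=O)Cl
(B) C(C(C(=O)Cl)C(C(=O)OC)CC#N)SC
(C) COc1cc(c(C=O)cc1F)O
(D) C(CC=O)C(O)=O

D

[CX3](=O)[OX2H1] describes an sp2 carbon double-bonded to O and single-bonded to an -OH oxygen (a carboxylic acid).
(A) has an acyl chloride (-C(=O)Cl) but the carbonyl is bonded to Cl, not to an -OH oxygen.
(B) has a methyl-ester group (-C(=O)OCH3) but the singly-bonded O has no H (OX2H0, not OX2H1).
(C) has an aldehyde (-CHO) but there is no singly-bonded oxygen on the carbonyl carbon.
(D) contains a carboxylic acid group (-C(=O)OH), which satisfies every atom and bond constraint.
So the answer is (D).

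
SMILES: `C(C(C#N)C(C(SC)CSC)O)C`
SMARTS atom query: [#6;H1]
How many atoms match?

3

The query [#6;H1] means: any carbon bearing exactly one hydrogen.
Check the 13 heavy atoms by environment: 3× C (H3) → no; 2× C (H2) → no; 3× C (H1) → match; 1× O (H1) → no; 1× C (H0) → no; 1× N (H0) → no; 2× S (H0) → no.
That gives 3 matching atoms.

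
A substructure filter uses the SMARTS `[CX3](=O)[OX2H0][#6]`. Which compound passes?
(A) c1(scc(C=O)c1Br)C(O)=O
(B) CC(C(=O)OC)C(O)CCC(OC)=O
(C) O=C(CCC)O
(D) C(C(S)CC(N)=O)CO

[CX3](=O)[OX2H0][#6] describes a carbonyl carbon bonded to an oxygen that is itself bonded to carbon (no H on that O) (an ester).
(A) has a carboxylic acid group (-C(=O)OH) but the singly-bonded O carries H (OX2H1, not H0).
(B) contains a methyl-ester group (-C(=O)OCH3), which satisfies every atom and bond constraint.
(C) has a carboxylic acid group (-C(=O)OH) but the singly-bonded O carries H (OX2H1, not H0).
(D) has a primary amide (-C(=O)NH2) but the carbonyl is bonded to N, not to an O-C linkage.
So the answer is (B).

B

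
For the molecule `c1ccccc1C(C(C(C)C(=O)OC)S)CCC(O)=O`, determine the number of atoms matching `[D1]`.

6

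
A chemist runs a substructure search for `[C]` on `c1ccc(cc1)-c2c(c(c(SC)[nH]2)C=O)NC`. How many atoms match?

3

Check the 17 heavy atoms by environment: 1× n (aromatic) → no; 10× c (aromatic) → no; 1× N → no; 3× C → match; 1× O → no; 1× S → no.
That gives 3 matching atoms.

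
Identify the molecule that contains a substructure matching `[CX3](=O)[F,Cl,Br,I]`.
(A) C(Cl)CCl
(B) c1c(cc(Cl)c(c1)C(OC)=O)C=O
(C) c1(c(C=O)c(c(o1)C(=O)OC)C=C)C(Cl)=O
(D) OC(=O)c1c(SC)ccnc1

C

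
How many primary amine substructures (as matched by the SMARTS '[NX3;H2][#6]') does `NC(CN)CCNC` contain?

2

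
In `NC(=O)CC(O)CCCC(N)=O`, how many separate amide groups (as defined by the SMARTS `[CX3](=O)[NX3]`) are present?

2

[CX3](=O)[NX3] is the SMARTS for an amide: a carbonyl carbon bonded to a trivalent nitrogen.
The molecule carries 2 separate instances of a primary amide (-C(=O)NH2) meeting every constraint; each maps to a distinct set of atoms, giving 2 matches.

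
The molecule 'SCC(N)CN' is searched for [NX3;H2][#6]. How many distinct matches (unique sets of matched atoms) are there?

2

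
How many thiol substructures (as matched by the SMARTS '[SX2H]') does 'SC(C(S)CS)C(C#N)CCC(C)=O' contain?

3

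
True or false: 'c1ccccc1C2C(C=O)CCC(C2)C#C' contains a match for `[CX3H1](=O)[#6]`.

True

The pattern [CX3H1](=O)[#6] describes an sp2 carbon with one H, double-bonded to O and single-bonded to carbon — an aldehyde.
The molecule carries an aldehyde (-CHO), whose atoms satisfy every constraint of the query, so the pattern matches.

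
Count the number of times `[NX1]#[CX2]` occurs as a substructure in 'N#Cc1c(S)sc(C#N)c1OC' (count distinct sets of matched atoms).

[NX1]#[CX2] is the SMARTS for a nitrile: a nitrogen triple-bonded to a two-connected carbon.
The molecule carries 2 separate instances of a nitrile (-C#N) meeting every constraint; each maps to a distinct set of atoms, giving 2 matches.

2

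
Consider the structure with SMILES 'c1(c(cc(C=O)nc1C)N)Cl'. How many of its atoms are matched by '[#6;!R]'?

2

The query [#6;!R] means: carbon not in any ring.
Check the 11 heavy atoms by environment: 1× n (aromatic, in 6-ring) → no; 5× c (aromatic, in 6-ring) → no; 2× C (acyclic) → match; 1× N (acyclic) → no; 1× Cl (acyclic) → no; 1× O (acyclic) → no.
That gives 2 matching atoms.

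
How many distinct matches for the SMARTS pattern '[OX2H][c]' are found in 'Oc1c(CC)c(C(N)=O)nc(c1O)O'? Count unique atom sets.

[OX2H][c] is the SMARTS for a phenol: a hydroxyl oxygen attached to an aromatic carbon.
The molecule carries 3 separate instances of a hydroxyl group (-OH) meeting every constraint; each maps to a distinct set of atoms, giving 3 matches.

3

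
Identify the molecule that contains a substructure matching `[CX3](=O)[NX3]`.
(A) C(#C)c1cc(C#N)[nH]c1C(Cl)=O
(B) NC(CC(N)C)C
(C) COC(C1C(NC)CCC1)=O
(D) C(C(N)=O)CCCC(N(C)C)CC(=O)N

D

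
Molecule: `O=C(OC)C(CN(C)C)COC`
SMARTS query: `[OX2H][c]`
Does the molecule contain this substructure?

The pattern [OX2H][c] describes a hydroxyl oxygen attached to an aromatic carbon — a phenol.
The closest candidate here is a methoxy ether (-OCH3), but the oxygen has H0, not H1. No other fragment satisfies the full query, so there is no match.

No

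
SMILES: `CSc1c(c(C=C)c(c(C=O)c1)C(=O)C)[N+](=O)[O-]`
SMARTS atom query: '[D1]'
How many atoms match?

7

Check the 18 heavy atoms by environment: 5× c (aromatic, D3) → no; 1× c (aromatic, D2) → no; 1× N (charge +1, D3) → no; 1× O (charge -1, D1) → match; 3× O (D1) → match; 1× C (D3) → no; 3× C (D1) → match; 1× S (D2) → no; 2× C (D2) → no.
Summing the matching environments: 1 + 3 + 3 = 7 matching atoms.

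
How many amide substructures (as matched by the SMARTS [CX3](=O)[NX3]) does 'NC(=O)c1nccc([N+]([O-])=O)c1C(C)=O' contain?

1

[CX3](=O)[NX3] is the SMARTS for an amide: a carbonyl carbon bonded to a trivalent nitrogen.
Exactly one fragment in the molecule meets all constraints, giving 1 match.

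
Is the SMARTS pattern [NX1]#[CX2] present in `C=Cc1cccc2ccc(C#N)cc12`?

Yes

The pattern [NX1]#[CX2] describes a nitrogen triple-bonded to a two-connected carbon — a nitrile.
The molecule carries a nitrile (-C#N), whose atoms satisfy every constraint of the query, so the pattern matches.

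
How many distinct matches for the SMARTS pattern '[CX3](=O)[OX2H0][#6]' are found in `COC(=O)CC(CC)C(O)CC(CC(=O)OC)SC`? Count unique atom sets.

2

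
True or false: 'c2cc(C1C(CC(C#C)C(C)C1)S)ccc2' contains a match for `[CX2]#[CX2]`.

True

The pattern [CX2]#[CX2] describes a carbon-carbon triple bond — an alkyne.
The molecule carries an ethynyl group (-C#CH), whose atoms satisfy every constraint of the query, so the pattern matches.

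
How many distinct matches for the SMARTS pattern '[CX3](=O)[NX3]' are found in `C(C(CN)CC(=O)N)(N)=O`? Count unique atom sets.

[CX3](=O)[NX3] is the SMARTS for an amide: a carbonyl carbon bonded to a trivalent nitrogen.
The molecule carries 2 separate instances of a primary amide (-C(=O)NH2) meeting every constraint; each maps to a distinct set of atoms, giving 2 matches.

2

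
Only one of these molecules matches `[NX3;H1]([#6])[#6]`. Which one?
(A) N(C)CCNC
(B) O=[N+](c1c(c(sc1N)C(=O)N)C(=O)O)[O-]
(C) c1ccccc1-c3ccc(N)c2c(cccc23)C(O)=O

[NX3;H1]([#6])[#6] describes a trivalent nitrogen with one H, bonded to two carbons (a secondary amine).
(A) contains an N-methylamino group (-NHCH3), which satisfies every atom and bond constraint.
(B) has a primary amino group (-NH2) but the nitrogen has H2 and only one carbon neighbour.
(C) has a primary amino group (-NH2) but the nitrogen has H2 and only one carbon neighbour.
So the answer is (A).

A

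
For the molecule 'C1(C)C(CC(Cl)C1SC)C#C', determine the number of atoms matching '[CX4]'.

7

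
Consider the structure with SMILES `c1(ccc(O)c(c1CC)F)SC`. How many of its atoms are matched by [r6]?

6

The query [r6] means: r6 matches atoms in a six-membered ring.
Check the 12 heavy atoms by environment: 6× c (aromatic, in 6-ring) → match; 3× C (acyclic) → no; 1× S (acyclic) → no; 1× O (acyclic) → no; 1× F (acyclic) → no.
That gives 6 matching atoms.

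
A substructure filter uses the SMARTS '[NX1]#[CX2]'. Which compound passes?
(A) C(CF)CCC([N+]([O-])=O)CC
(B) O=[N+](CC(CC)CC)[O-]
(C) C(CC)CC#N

C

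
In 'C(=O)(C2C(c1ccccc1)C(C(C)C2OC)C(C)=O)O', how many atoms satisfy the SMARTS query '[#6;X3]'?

8

Check the 20 heavy atoms by environment: 8× C (X4) → no; 2× O (X2) → no; 2× C (X3) → match; 2× O (X1) → no; 6× c (aromatic, X3) → match.
Summing the matching environments: 2 + 6 = 8 matching atoms.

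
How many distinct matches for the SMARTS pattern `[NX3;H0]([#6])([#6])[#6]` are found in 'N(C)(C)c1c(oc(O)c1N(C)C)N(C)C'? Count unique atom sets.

[NX3;H0]([#6])([#6])[#6] is the SMARTS for a tertiary amine: a trivalent nitrogen with no H, bonded to three carbons.
The molecule carries 3 separate instances of a dimethylamino group (-N(CH3)2) meeting every constraint; each maps to a distinct set of atoms, giving 3 matches.

3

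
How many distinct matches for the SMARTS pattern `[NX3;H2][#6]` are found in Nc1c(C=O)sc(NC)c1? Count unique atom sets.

[NX3;H2][#6] is the SMARTS for a primary amine: a trivalent nitrogen with two H attached to carbon.
Exactly one fragment in the molecule meets all constraints, giving 1 match.

1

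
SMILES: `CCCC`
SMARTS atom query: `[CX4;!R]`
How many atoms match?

4

The query [CX4;!R] means: aliphatic carbon with four total connections, not in a ring.
Check the 4 heavy atoms by environment: 4× C (X4, acyclic) → match.
That gives 4 matching atoms.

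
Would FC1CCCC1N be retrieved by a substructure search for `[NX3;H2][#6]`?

Yes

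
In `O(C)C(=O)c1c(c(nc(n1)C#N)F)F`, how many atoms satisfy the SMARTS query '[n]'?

2

The query [n] means: lowercase n matches aromatic nitrogen only.
Check the 14 heavy atoms by environment: 2× n (aromatic) → match; 4× c (aromatic) → no; 2× F → no; 3× C → no; 2× O → no; 1× N → no.
That gives 2 matching atoms.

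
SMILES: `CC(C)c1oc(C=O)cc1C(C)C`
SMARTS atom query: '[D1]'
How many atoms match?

5

Check the 13 heavy atoms by environment: 1× o (aromatic, D2) → no; 3× c (aromatic, D3) → no; 1× c (aromatic, D2) → no; 2× C (D3) → no; 4× C (D1) → match; 1× C (D2) → no; 1× O (D1) → match.
Summing the matching environments: 4 + 1 = 5 matching atoms.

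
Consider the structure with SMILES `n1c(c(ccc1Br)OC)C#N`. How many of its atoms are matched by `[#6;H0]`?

4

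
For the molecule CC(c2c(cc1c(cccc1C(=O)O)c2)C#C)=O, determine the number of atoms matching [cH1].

5

Check the 18 heavy atoms by environment: 5× c (aromatic, H0) → no; 5× c (aromatic, H1) → match; 3× C (H0) → no; 2× O (H0) → no; 1× C (H3) → no; 1× C (H1) → no; 1× O (H1) → no.
That gives 5 matching atoms.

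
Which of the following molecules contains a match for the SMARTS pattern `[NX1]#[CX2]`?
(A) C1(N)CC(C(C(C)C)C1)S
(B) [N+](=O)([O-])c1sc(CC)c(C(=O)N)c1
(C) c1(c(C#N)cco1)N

C

[NX1]#[CX2] describes a nitrogen triple-bonded to a two-connected carbon (a nitrile).
(A) has a primary amino group (-NH2) but the nitrogen is NX3 (three connections), not NX1 triple-bonded.
(B) has a nitro group (-[N+](=O)[O-]) but there is no C#N triple bond.
(C) contains a nitrile (-C#N), which satisfies every atom and bond constraint.
So the answer is (C).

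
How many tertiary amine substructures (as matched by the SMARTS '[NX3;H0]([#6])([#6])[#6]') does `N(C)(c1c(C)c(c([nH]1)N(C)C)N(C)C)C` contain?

[NX3;H0]([#6])([#6])[#6] is the SMARTS for a tertiary amine: a trivalent nitrogen with no H, bonded to three carbons.
The molecule carries 3 separate instances of a dimethylamino group (-N(CH3)2) meeting every constraint; each maps to a distinct set of atoms, giving 3 matches.

3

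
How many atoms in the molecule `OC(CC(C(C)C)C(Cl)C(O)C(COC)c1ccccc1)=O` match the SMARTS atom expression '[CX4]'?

10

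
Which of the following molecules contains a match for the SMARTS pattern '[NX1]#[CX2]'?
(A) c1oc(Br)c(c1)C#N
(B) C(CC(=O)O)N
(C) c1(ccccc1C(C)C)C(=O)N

[NX1]#[CX2] describes a nitrogen triple-bonded to a two-connected carbon (a nitrile).
(A) contains a nitrile (-C#N), which satisfies every atom and bond constraint.
(B) has a primary amino group (-NH2) but the nitrogen is NX3 (three connections), not NX1 triple-bonded.
(C) has a primary amide (-C(=O)NH2) but the nitrogen is NX3, not NX1.
So the answer is (A).

A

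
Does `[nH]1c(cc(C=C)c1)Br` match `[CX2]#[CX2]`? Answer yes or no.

The pattern [CX2]#[CX2] describes a carbon-carbon triple bond — an alkyne.
The closest candidate here is a vinyl group (-CH=CH2), but the C=C is a double bond; both carbons are CX3, not CX2. No other fragment satisfies the full query, so there is no match.

No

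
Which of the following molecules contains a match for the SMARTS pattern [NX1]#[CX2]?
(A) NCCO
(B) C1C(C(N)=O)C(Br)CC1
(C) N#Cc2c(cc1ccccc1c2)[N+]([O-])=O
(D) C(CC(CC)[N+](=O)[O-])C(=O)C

C

[NX1]#[CX2] describes a nitrogen triple-bonded to a two-connected carbon (a nitrile).
(A) has a primary amino group (-NH2) but the nitrogen is NX3 (three connections), not NX1 triple-bonded.
(B) has a primary amide (-C(=O)NH2) but the nitrogen is NX3, not NX1.
(C) contains a nitrile (-C#N), which satisfies every atom and bond constraint.
(D) has a nitro group (-[N+](=O)[O-]) but there is no C#N triple bond.
So the answer is (C).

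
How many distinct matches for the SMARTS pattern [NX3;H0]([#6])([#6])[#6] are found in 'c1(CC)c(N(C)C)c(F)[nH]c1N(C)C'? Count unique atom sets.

2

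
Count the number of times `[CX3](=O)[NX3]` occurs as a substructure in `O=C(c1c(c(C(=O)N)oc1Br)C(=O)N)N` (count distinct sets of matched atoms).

[CX3](=O)[NX3] is the SMARTS for an amide: a carbonyl carbon bonded to a trivalent nitrogen.
The molecule carries 3 separate instances of a primary amide (-C(=O)NH2) meeting every constraint; each maps to a distinct set of atoms, giving 3 matches.

3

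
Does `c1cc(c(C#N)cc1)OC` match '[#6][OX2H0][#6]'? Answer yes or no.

Yes

The pattern [#6][OX2H0][#6] describes an aliphatic oxygen bridging two carbons with no H on the oxygen — an ether.
The molecule carries a methoxy ether (-OCH3), whose atoms satisfy every constraint of the query, so the pattern matches.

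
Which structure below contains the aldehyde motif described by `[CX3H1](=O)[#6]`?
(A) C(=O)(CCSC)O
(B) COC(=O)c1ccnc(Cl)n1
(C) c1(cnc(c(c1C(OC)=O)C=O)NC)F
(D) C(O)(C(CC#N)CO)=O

C

[CX3H1](=O)[#6] describes an sp2 carbon with one H, double-bonded to O and single-bonded to carbon (an aldehyde).
(A) has a carboxylic acid group (-C(=O)OH) but the carbonyl carbon has H0 and is bonded to O, not H1.
(B) has a methyl-ester group (-C(=O)OCH3) but the carbonyl carbon has H0, not H1.
(C) contains an aldehyde (-CHO), which satisfies every atom and bond constraint.
(D) has a carboxylic acid group (-C(=O)OH) but the carbonyl carbon has H0 and is bonded to O, not H1.
So the answer is (C).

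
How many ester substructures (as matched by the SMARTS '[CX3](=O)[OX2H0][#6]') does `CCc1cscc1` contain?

0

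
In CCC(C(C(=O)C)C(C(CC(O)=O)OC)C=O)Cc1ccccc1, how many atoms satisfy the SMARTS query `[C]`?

13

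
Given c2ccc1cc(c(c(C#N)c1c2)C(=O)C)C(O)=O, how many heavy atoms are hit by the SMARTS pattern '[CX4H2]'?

0

The query [CX4H2] means: sp3 carbon (X4) with exactly two hydrogens.
Check the 18 heavy atoms by environment: 5× c (aromatic, H0, X3) → no; 5× c (aromatic, H1, X3) → no; 1× C (H0, X2) → no; 1× N (H0, X1) → no; 2× C (H0, X3) → no; 2× O (H0, X1) → no; 1× C (H3, X4) → no; 1× O (H1, X2) → no.
No environment satisfies the query, so 0 matching atoms.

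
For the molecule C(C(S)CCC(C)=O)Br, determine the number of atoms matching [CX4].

The query [CX4] means: C with X4: aliphatic carbon with exactly 4 total connections (bonds + H).
Check the 9 heavy atoms by environment: 5× C (X4) → match; 1× C (X3) → no; 1× O (X1) → no; 1× S (X2) → no; 1× Br (X1) → no.
That gives 5 matching atoms.

5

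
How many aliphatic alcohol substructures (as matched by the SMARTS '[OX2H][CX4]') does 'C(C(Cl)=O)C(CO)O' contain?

2

[OX2H][CX4] is the SMARTS for an aliphatic alcohol: a hydroxyl oxygen bound to an sp3 (X4) carbon.
The molecule carries 2 separate instances of a hydroxyl group (-OH) meeting every constraint; each maps to a distinct set of atoms, giving 2 matches.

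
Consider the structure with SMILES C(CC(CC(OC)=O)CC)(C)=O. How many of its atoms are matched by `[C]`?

Check the 12 heavy atoms by environment: 9× C → match; 3× O → no.
That gives 9 matching atoms.

9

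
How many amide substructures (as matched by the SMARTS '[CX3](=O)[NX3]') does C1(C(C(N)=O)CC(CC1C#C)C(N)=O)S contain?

2

[CX3](=O)[NX3] is the SMARTS for an amide: a carbonyl carbon bonded to a trivalent nitrogen.
The molecule carries 2 separate instances of a primary amide (-C(=O)NH2) meeting every constraint; each maps to a distinct set of atoms, giving 2 matches.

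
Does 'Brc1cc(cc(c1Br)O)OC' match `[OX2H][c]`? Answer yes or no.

Yes

The pattern [OX2H][c] describes a hydroxyl oxygen attached to an aromatic carbon — a phenol.
The molecule carries a hydroxyl group (-OH), whose atoms satisfy every constraint of the query, so the pattern matches.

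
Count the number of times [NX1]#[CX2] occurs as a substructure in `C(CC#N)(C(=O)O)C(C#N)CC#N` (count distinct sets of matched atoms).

3

[NX1]#[CX2] is the SMARTS for a nitrile: a nitrogen triple-bonded to a two-connected carbon.
The molecule carries 3 separate instances of a nitrile (-C#N) meeting every constraint; each maps to a distinct set of atoms, giving 3 matches.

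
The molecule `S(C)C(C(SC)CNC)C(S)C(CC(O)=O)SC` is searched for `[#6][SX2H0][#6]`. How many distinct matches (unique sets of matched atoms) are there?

[#6][SX2H0][#6] is the SMARTS for a thioether: an aliphatic sulfur bridging two carbons with no H on the sulfur.
The molecule carries 3 separate instances of a methylthio ether (-SCH3) meeting every constraint; each maps to a distinct set of atoms, giving 3 matches.

3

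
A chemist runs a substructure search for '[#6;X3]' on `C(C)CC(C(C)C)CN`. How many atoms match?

0

The query [#6;X3] means: any carbon (aromatic or not) with three total connections.
Check the 9 heavy atoms by environment: 8× C (X4) → no; 1× N (X3) → no.
No environment satisfies the query, so 0 matching atoms.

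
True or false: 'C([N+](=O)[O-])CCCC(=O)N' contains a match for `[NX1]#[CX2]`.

The pattern [NX1]#[CX2] describes a nitrogen triple-bonded to a two-connected carbon — a nitrile.
The closest candidate here is a primary amide (-C(=O)NH2), but the nitrogen is NX3, not NX1. No other fragment satisfies the full query, so there is no match.

False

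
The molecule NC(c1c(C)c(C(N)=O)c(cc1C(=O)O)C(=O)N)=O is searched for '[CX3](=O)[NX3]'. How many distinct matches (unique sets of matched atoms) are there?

[CX3](=O)[NX3] is the SMARTS for an amide: a carbonyl carbon bonded to a trivalent nitrogen.
The molecule carries 3 separate instances of a primary amide (-C(=O)NH2) meeting every constraint; each maps to a distinct set of atoms, giving 3 matches.

3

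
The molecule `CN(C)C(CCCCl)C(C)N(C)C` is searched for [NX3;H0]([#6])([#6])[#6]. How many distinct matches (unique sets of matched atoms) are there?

[NX3;H0]([#6])([#6])[#6] is the SMARTS for a tertiary amine: a trivalent nitrogen with no H, bonded to three carbons.
The molecule carries 2 separate instances of a dimethylamino group (-N(CH3)2) meeting every constraint; each maps to a distinct set of atoms, giving 2 matches.

2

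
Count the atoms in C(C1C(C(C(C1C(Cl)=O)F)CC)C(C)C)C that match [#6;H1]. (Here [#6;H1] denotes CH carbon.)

6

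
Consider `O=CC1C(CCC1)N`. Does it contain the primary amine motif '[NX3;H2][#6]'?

Yes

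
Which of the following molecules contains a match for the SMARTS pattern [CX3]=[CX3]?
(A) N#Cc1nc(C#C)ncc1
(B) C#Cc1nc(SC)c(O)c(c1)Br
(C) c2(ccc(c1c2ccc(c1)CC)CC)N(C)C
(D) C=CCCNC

D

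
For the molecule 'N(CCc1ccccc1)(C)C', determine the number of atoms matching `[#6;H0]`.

1

The query [#6;H0] means: any carbon with no attached hydrogen.
Check the 11 heavy atoms by environment: 2× C (H2) → no; 1× c (aromatic, H0) → match; 5× c (aromatic, H1) → no; 1× N (H0) → no; 2× C (H3) → no.
That gives 1 matching atom.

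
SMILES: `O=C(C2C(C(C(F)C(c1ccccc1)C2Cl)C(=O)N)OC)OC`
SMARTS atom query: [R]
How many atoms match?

Check the 23 heavy atoms by environment: 6× C (in 6-ring) → match; 6× c (aromatic, in 6-ring) → match; 4× C (acyclic) → no; 4× O (acyclic) → no; 1× Cl (acyclic) → no; 1× N (acyclic) → no; 1× F (acyclic) → no.
Summing the matching environments: 6 + 6 = 12 matching atoms.

12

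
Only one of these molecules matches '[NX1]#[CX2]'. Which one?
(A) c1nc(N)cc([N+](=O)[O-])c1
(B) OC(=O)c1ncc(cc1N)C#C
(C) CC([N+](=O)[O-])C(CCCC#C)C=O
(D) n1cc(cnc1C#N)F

[NX1]#[CX2] describes a nitrogen triple-bonded to a two-connected carbon (a nitrile).
(A) has a nitro group (-[N+](=O)[O-]) but there is no C#N triple bond.
(B) has a primary amino group (-NH2) but the nitrogen is NX3 (three connections), not NX1 triple-bonded.
(C) has a nitro group (-[N+](=O)[O-]) but there is no C#N triple bond.
(D) contains a nitrile (-C#N), which satisfies every atom and bond constraint.
So the answer is (D).

D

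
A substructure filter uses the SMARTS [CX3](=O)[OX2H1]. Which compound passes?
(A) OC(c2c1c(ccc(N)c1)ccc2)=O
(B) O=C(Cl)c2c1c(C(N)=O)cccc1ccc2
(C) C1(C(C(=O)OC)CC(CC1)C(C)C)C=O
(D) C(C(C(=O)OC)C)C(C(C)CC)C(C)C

A

[CX3](=O)[OX2H1] describes an sp2 carbon double-bonded to O and single-bonded to an -OH oxygen (a carboxylic acid).
(A) contains a carboxylic acid group (-C(=O)OH), which satisfies every atom and bond constraint.
(B) has an acyl chloride (-C(=O)Cl) but the carbonyl is bonded to Cl, not to an -OH oxygen.
(C) has an aldehyde (-CHO) but there is no singly-bonded oxygen on the carbonyl carbon.
(D) has a methyl-ester group (-C(=O)OCH3) but the singly-bonded O has no H (OX2H0, not OX2H1).
So the answer is (A).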